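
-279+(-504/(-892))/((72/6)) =-124413/446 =-278.95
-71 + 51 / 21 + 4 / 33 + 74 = 5.55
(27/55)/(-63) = -3/385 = -0.01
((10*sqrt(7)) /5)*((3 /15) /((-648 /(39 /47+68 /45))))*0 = 0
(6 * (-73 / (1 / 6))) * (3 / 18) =-438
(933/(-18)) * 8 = -1244/3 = -414.67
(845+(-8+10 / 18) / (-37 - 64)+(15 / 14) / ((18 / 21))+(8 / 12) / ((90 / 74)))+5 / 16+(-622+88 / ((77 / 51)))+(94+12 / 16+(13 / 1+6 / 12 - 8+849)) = 1882511473 / 1527120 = 1232.72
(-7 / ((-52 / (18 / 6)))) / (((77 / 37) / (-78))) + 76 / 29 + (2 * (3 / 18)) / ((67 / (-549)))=-651749 / 42746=-15.25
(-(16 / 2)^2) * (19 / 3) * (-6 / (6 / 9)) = 3648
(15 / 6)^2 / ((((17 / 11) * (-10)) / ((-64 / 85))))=0.30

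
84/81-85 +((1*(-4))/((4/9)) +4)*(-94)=10423/27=386.04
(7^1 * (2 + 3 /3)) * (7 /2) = 147 /2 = 73.50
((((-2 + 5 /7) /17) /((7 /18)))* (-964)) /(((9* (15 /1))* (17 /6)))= 34704 /70805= 0.49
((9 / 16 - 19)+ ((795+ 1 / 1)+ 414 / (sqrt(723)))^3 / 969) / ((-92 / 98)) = -587218.68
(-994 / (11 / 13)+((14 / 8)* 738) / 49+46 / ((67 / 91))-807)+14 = -19386413 / 10318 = -1878.89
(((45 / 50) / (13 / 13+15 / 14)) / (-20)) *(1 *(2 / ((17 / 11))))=-693 / 24650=-0.03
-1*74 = -74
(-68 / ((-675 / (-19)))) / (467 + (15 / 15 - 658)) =34 / 3375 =0.01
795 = 795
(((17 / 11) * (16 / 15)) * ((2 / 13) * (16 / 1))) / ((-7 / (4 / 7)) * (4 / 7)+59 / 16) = -139264 / 113685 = -1.22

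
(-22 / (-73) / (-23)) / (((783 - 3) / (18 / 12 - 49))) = 209 / 261924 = 0.00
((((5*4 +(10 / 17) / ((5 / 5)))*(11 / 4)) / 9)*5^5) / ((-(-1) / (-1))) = -6015625 / 306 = -19658.91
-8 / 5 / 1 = -8 / 5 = -1.60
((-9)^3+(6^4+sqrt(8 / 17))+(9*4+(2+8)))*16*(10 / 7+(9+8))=180949.70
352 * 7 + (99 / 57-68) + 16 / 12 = 136747 / 57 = 2399.07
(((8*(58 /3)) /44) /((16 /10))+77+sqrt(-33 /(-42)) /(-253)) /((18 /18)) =5227 /66 - sqrt(154) /3542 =79.19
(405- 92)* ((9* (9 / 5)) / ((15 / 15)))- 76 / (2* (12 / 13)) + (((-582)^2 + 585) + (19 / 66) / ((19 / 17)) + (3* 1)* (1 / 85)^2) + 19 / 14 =383129954927 / 1112650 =344340.05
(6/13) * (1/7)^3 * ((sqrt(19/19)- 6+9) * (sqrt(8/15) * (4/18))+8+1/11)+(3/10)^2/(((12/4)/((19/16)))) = 32 * sqrt(30)/200655+3650193/78478400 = 0.05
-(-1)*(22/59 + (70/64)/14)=1703/3776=0.45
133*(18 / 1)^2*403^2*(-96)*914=-614078895935232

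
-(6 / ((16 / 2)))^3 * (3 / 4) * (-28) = 567 / 64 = 8.86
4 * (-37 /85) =-1.74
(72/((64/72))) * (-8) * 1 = -648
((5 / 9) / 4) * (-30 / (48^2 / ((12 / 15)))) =-5 / 3456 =-0.00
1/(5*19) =1/95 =0.01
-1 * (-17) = 17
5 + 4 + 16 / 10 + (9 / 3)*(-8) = -67 / 5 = -13.40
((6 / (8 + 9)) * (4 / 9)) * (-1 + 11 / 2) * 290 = 3480 / 17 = 204.71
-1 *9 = -9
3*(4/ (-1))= -12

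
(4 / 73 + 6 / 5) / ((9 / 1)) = 458 / 3285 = 0.14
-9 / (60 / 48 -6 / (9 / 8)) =108 / 49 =2.20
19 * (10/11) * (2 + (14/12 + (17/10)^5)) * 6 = 98981849/55000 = 1799.67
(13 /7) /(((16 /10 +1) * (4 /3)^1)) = 15 /28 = 0.54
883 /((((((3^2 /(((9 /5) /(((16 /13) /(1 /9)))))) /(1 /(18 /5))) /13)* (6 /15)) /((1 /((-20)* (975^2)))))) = -883 /116640000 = -0.00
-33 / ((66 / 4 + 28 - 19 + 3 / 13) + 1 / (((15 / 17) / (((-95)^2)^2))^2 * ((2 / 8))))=-7722 / 7975905793129631021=-0.00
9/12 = 3/4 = 0.75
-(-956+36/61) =58280/61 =955.41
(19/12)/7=19/84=0.23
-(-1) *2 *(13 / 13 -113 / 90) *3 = -23 / 15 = -1.53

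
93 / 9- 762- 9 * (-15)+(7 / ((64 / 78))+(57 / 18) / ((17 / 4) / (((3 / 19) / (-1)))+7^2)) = -15467317 / 25440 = -607.99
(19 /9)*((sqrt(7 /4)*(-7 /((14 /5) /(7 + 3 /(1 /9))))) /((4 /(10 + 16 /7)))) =-69445*sqrt(7) /252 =-729.10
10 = 10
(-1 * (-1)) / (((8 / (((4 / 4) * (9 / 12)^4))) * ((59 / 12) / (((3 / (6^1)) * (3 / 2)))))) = 729 / 120832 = 0.01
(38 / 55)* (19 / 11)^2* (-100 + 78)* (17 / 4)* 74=-8628622 / 605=-14262.19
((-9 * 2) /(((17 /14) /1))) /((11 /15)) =-3780 /187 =-20.21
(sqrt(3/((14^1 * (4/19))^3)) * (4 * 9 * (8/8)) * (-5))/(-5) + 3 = 3 + 171 * sqrt(798)/392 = 15.32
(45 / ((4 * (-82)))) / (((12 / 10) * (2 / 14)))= -525 / 656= -0.80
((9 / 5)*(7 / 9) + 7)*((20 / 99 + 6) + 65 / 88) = 38479 / 660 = 58.30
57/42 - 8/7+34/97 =767/1358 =0.56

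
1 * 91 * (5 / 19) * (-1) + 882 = 16303 / 19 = 858.05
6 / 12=1 / 2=0.50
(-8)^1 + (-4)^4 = 248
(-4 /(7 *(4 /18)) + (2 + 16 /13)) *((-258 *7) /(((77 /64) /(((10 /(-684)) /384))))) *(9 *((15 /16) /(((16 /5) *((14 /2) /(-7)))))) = -241875 /2434432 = -0.10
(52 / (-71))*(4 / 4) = -52 / 71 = -0.73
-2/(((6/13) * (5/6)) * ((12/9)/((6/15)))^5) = -3159/250000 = -0.01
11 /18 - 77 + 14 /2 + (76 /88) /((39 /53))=-87793 /1287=-68.22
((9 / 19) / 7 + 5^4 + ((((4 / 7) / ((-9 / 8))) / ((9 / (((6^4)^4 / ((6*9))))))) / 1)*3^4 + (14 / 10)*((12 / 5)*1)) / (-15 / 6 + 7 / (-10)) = 397045097041639 / 5320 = 74632537037.90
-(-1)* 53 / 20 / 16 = 53 / 320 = 0.17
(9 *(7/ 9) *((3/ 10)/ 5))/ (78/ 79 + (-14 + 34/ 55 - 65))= -6083/ 1120930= -0.01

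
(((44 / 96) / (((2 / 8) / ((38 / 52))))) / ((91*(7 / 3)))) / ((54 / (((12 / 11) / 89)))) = 19 / 13266162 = 0.00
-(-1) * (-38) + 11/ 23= -863/ 23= -37.52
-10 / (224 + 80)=-5 / 152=-0.03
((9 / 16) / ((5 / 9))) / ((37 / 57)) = 4617 / 2960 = 1.56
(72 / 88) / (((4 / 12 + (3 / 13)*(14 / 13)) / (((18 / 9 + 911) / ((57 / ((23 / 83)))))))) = 34983 / 5605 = 6.24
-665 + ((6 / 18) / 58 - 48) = -124061 / 174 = -712.99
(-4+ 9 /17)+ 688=11637 /17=684.53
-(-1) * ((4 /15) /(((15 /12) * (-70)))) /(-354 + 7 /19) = 152 /17637375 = 0.00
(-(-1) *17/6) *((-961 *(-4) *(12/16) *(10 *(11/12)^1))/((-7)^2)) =898535/588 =1528.12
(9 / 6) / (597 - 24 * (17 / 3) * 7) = -3 / 710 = -0.00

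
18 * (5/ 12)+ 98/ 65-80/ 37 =32927/ 4810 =6.85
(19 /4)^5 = 2476099 /1024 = 2418.07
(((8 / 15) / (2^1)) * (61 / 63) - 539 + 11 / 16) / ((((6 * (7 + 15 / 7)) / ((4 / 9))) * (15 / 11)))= -89489191 / 27993600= -3.20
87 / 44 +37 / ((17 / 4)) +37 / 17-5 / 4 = 2171 / 187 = 11.61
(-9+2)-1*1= -8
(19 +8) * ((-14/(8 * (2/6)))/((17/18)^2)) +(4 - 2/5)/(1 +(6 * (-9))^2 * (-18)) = -12052857447/75843715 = -158.92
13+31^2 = 974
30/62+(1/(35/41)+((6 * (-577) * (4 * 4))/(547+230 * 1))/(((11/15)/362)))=-2219927804/63085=-35189.47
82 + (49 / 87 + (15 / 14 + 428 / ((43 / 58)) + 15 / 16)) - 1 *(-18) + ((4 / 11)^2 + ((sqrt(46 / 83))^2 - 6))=674.56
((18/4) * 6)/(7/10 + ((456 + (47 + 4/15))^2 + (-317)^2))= 12150/159195167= 0.00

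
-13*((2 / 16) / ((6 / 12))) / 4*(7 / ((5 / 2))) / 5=-0.46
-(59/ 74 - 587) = 43379/ 74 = 586.20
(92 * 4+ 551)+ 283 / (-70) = 64047 / 70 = 914.96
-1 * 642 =-642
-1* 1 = -1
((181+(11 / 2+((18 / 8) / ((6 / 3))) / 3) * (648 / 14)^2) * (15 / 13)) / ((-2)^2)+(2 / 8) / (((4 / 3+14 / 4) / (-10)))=272099085 / 73892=3682.39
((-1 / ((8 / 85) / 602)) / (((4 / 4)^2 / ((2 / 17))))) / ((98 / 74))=-568.21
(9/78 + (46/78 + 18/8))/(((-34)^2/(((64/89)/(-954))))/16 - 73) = -14752/478852179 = -0.00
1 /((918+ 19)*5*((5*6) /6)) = 1 /23425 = 0.00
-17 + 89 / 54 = -829 / 54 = -15.35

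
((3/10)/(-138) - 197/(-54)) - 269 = -3295697/12420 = -265.35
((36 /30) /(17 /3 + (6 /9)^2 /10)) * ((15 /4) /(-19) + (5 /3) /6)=165 /9766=0.02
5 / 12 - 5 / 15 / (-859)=1433 / 3436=0.42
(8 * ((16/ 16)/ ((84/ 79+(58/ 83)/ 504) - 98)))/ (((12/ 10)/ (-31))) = 341488560/ 160172437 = 2.13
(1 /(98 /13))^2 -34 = -326367 /9604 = -33.98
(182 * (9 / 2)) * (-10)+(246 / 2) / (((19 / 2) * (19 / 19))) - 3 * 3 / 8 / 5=-6214731 / 760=-8177.28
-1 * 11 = -11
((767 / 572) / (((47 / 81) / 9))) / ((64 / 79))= 3397869 / 132352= 25.67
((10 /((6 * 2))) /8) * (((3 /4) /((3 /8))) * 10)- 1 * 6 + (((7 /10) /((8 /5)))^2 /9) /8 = -72143 /18432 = -3.91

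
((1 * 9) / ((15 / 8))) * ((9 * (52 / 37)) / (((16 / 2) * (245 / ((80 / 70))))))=11232 / 317275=0.04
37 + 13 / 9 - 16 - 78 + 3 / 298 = -148973 / 2682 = -55.55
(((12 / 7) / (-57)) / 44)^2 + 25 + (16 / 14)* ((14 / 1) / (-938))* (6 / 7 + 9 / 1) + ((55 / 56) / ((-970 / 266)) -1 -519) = -55133304577587 / 111282065048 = -495.44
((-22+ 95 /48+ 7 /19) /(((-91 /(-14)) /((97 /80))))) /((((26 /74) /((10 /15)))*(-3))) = 2.32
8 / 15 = 0.53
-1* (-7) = 7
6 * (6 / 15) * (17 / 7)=204 / 35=5.83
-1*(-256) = 256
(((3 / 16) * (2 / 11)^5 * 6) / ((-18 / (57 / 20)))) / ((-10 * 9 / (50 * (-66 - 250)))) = -3002 / 483153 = -0.01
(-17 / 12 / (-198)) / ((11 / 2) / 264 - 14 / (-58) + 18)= 986 / 2516679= 0.00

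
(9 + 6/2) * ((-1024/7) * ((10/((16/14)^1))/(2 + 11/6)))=-92160/23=-4006.96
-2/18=-1/9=-0.11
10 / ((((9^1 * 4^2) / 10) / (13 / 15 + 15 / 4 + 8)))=3785 / 432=8.76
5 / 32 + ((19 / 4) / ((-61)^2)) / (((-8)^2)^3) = 0.16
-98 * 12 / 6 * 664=-130144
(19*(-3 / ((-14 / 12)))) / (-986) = -171 / 3451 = -0.05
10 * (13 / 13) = 10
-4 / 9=-0.44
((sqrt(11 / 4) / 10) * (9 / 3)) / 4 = 3 * sqrt(11) / 80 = 0.12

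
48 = 48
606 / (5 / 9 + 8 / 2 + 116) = 5.03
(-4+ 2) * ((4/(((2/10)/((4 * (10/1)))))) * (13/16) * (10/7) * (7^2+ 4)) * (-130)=89570000/7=12795714.29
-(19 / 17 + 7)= -138 / 17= -8.12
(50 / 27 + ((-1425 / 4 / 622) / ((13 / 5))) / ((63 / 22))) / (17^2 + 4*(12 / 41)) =222428075 / 36363275676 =0.01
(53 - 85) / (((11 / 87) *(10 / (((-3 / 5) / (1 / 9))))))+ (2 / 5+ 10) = 40444 / 275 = 147.07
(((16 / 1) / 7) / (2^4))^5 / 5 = 1 / 84035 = 0.00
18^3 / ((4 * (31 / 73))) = 106434 / 31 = 3433.35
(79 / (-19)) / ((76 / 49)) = -3871 / 1444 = -2.68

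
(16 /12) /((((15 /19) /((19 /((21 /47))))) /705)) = 3189796 /63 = 50631.68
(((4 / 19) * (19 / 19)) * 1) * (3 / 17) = 12 / 323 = 0.04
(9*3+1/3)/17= 82/51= 1.61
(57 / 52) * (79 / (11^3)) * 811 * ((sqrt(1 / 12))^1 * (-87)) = -105906057 * sqrt(3) / 138424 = -1325.17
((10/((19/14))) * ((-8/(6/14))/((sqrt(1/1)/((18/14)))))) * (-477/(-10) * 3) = -480816/19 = -25306.11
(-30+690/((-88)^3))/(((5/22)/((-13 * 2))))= 26578305/7744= 3432.12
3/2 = 1.50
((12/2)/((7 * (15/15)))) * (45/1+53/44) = 6099/154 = 39.60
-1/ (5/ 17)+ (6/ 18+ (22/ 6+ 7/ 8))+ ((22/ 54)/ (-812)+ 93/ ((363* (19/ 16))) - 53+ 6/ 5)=-25256958497/ 504032760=-50.11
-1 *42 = -42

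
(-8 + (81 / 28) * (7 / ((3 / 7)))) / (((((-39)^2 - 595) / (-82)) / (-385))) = 2478245 / 1852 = 1338.15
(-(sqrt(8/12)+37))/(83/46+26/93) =-158286/8915 -1426 * sqrt(6)/8915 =-18.15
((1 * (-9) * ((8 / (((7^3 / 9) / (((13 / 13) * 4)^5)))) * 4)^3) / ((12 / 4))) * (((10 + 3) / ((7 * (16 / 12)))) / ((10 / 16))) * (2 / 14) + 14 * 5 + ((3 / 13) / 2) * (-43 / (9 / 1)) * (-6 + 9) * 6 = -78025489141430510761 / 128526238295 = -607078291.38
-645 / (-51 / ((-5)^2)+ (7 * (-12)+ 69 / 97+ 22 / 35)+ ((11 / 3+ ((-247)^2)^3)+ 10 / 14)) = -32846625 / 11564124461869309073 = -0.00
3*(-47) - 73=-214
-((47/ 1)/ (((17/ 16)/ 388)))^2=-85133234176/ 289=-294578664.97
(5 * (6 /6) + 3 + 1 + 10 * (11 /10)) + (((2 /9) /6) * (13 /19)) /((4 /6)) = 6853 /342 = 20.04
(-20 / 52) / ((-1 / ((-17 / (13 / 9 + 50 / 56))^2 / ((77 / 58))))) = 760324320 / 49609703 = 15.33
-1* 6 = -6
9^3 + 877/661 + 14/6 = 1452865/1983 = 732.66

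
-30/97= -0.31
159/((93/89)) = 4717/31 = 152.16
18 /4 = 9 /2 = 4.50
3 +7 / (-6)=11 / 6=1.83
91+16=107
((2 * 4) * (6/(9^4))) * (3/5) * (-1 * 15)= -16/243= -0.07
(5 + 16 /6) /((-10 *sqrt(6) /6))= -23 *sqrt(6) /30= -1.88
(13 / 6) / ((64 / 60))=65 / 32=2.03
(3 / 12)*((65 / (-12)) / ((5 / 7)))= -91 / 48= -1.90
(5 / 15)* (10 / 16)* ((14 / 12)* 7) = 1.70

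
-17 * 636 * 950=-10271400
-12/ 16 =-3/ 4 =-0.75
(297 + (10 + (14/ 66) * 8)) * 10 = 101870/ 33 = 3086.97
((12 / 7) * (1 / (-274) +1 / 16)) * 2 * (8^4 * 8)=6611.69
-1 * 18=-18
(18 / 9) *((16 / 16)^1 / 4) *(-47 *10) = -235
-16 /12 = -4 /3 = -1.33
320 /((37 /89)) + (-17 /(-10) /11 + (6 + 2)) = 3165989 /4070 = 777.88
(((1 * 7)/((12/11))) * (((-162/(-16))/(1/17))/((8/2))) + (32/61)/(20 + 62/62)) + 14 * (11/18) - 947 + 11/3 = -658.64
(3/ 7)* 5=15/ 7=2.14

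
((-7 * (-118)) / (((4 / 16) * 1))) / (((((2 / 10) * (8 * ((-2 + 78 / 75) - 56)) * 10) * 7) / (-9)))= 13275 / 2848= 4.66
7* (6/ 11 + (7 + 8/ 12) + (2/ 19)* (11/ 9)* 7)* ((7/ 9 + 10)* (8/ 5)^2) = 744879296/ 423225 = 1760.01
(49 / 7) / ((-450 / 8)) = -28 / 225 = -0.12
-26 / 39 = -0.67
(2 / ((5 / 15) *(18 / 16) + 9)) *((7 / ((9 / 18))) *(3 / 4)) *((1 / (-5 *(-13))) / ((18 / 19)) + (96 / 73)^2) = 304751188 / 77936625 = 3.91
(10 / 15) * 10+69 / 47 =1147 / 141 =8.13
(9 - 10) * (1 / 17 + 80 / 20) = -69 / 17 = -4.06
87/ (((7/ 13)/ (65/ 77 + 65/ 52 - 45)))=-14946165/ 2156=-6932.36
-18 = -18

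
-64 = -64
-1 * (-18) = 18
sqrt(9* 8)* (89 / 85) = 534* sqrt(2) / 85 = 8.88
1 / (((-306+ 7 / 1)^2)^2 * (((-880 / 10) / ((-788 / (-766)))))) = -197 / 134690263874452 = -0.00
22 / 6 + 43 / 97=1196 / 291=4.11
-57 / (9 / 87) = -551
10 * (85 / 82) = 425 / 41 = 10.37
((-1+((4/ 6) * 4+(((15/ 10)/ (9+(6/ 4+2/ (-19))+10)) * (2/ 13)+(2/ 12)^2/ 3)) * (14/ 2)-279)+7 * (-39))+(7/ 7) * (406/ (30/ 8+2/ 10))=-37083487889/ 85959900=-431.40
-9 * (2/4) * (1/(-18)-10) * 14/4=1267/8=158.38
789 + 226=1015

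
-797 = -797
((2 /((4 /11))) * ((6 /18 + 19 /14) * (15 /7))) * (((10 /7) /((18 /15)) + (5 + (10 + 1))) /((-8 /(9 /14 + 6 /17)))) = -111366695 /2612288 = -42.63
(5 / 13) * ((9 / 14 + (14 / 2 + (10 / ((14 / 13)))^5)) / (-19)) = -11604190785 / 8302658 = -1397.65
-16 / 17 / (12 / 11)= -44 / 51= -0.86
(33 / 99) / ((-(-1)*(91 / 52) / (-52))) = -208 / 21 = -9.90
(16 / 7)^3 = 4096 / 343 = 11.94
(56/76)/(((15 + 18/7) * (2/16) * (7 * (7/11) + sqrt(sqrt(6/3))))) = -227768464 * 2^(1/4)/13403907903-11478544 * 2^(3/4)/13403907903 + 51131696 * sqrt(2)/13403907903 + 1014604976/13403907903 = 0.06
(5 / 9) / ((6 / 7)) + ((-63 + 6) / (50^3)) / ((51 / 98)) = 18568613 / 28687500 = 0.65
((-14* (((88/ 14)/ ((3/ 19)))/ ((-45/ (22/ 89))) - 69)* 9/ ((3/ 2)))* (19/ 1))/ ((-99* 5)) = -223.18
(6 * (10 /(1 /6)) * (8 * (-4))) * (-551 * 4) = 25390080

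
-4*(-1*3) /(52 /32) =96 /13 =7.38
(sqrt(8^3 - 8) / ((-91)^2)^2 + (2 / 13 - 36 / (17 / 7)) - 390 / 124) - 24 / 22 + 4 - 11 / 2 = -1537798 / 75361 + 6*sqrt(14) / 68574961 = -20.41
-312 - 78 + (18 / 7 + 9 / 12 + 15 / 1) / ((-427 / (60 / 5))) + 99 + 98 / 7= -829492 / 2989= -277.51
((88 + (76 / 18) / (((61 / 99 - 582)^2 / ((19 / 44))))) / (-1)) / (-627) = 0.14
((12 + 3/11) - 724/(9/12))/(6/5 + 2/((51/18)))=-2673335/5346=-500.06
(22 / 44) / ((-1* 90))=-1 / 180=-0.01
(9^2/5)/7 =81/35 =2.31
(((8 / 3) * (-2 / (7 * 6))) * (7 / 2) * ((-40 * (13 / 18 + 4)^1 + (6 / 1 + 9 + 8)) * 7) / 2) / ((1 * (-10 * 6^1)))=-10451 / 2430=-4.30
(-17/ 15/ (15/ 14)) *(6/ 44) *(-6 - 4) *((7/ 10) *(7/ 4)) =5831/ 3300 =1.77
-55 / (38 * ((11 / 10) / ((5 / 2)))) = -125 / 38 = -3.29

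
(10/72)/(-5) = -1/36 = -0.03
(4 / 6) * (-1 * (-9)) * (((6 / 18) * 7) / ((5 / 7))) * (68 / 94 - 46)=-887.42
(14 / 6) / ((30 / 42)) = 49 / 15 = 3.27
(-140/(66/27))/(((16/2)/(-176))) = 1260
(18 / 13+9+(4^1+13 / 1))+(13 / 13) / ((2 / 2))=369 / 13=28.38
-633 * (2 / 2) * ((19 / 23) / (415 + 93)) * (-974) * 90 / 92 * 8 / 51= 175714470 / 1142111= 153.85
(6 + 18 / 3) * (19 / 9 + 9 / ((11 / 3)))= 1808 / 33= 54.79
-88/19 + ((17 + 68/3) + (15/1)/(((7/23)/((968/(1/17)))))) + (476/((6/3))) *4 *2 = 324380915/399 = 812984.75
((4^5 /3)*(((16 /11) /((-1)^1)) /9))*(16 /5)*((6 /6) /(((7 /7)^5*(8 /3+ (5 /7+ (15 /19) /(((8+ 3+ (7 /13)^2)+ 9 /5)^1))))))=-5356158976 /104413815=-51.30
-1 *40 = -40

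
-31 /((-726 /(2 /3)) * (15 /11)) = 31 /1485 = 0.02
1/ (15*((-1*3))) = -1/ 45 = -0.02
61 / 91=0.67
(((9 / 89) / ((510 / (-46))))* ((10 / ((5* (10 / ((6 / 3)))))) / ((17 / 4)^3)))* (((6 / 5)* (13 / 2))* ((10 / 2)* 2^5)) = -11022336 / 185834225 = -0.06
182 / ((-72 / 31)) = -2821 / 36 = -78.36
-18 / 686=-9 / 343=-0.03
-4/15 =-0.27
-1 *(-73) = 73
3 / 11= 0.27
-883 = -883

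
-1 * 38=-38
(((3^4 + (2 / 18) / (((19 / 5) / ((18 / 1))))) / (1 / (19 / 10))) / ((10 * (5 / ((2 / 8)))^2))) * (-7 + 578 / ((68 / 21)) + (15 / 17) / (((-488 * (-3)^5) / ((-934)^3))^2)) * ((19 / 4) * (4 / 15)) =3052868446215754793713 / 1494105037200000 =2043275.65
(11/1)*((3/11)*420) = 1260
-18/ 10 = -9/ 5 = -1.80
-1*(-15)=15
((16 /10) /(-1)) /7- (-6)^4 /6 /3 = -2528 /35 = -72.23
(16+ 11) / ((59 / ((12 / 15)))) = 0.37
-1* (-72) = 72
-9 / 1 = -9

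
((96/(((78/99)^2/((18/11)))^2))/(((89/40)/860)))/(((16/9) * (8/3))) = 138254376150/2541929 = 54389.55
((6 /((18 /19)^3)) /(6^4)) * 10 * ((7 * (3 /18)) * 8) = 240065 /472392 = 0.51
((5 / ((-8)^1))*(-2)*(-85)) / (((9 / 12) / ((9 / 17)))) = -75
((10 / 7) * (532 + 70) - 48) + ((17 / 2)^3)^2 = 24189537 / 64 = 377961.52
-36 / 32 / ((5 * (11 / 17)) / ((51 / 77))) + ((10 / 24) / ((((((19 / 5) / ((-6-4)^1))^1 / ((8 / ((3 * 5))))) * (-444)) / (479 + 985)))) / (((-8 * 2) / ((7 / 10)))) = -67453031 / 214358760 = -0.31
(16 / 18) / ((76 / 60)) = 40 / 57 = 0.70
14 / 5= 2.80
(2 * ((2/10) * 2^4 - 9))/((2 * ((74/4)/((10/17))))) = -116/629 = -0.18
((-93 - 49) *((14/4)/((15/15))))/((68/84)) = -10437/17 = -613.94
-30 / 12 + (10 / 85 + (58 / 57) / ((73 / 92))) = -155617 / 141474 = -1.10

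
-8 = -8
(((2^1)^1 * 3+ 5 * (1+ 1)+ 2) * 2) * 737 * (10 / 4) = 66330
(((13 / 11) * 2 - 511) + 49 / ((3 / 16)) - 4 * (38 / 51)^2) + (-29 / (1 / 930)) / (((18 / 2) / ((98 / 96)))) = -252434543 / 76296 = -3308.62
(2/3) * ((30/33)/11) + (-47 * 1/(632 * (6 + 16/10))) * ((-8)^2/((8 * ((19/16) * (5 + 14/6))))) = 477320/10352397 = 0.05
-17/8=-2.12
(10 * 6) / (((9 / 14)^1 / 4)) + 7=1141 / 3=380.33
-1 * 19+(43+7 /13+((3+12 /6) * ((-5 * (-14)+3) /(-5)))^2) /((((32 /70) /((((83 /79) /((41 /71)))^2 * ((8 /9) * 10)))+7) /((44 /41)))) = 9122171416267211 /11362372772881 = 802.84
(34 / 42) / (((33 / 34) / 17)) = 9826 / 693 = 14.18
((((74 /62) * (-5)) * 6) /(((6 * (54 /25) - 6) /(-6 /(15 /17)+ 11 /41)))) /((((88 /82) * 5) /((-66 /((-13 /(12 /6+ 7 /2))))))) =628815 /3596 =174.87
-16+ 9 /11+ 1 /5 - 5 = -1099 /55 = -19.98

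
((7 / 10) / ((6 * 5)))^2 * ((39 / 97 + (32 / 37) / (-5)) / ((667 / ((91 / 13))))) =1410073 / 1077238350000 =0.00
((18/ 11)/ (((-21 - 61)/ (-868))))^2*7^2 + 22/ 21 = 62801611798/ 4271421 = 14702.74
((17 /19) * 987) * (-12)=-201348 /19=-10597.26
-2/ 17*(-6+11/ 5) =38/ 85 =0.45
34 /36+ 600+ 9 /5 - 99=45337 /90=503.74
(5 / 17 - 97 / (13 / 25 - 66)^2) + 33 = 1515718629 / 45556073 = 33.27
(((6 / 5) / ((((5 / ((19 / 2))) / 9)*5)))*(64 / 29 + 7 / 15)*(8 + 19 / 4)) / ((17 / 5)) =596619 / 14500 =41.15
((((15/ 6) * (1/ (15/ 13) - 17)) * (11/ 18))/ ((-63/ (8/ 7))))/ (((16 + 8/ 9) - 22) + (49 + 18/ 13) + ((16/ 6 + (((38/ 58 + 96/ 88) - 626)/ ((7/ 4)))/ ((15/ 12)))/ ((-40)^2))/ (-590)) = 13026390520000/ 1318971418245747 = 0.01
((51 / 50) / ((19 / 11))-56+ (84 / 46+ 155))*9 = 19943577 / 21850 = 912.75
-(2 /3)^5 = -32 /243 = -0.13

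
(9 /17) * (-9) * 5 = -405 /17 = -23.82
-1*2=-2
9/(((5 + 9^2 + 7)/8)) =24/31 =0.77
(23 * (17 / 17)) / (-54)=-23 / 54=-0.43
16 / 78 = 8 / 39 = 0.21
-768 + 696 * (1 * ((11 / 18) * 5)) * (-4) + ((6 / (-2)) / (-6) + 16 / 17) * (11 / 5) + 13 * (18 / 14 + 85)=-29094721 / 3570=-8149.78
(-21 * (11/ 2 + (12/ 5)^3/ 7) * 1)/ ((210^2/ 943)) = -12335383/ 3675000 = -3.36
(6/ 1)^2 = 36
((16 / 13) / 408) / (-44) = -1 / 14586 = -0.00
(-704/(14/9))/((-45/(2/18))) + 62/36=1789/630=2.84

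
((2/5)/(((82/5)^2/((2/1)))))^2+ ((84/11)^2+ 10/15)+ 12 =72808567001/1025751243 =70.98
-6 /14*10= -30 /7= -4.29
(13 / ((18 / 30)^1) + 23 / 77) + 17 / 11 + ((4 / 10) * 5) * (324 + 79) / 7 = 32029 / 231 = 138.65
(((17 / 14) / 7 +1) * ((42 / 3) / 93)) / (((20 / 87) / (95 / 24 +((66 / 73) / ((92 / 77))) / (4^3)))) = 74231387 / 24331776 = 3.05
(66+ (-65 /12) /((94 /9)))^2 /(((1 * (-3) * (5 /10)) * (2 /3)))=-606193641 /141376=-4287.81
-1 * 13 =-13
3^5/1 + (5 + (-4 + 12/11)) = 2696/11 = 245.09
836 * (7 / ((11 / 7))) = 3724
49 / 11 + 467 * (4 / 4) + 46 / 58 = 150647 / 319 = 472.25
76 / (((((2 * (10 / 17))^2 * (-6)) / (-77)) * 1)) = 422807 / 600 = 704.68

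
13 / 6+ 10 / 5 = 25 / 6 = 4.17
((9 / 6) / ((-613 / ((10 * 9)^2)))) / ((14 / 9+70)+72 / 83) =-181521 / 663266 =-0.27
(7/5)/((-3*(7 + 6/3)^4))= -7/98415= -0.00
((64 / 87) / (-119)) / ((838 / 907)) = -29024 / 4337907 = -0.01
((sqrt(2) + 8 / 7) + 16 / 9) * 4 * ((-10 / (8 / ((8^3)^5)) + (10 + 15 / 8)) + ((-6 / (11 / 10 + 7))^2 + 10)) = -23597454672525814460 / 45927-256494072527454505 * sqrt(2) / 1458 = -762594609873926.00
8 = 8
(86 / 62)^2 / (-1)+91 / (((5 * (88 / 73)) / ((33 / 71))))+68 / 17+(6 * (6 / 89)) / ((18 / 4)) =2230597561 / 242902360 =9.18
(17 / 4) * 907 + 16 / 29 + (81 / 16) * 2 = 896779 / 232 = 3865.43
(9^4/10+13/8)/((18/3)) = 26309/240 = 109.62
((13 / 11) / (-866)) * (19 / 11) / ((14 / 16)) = -988 / 366751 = -0.00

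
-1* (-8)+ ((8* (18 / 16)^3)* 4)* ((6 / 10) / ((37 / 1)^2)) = 878347 / 109520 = 8.02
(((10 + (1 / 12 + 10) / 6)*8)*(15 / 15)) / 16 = 841 / 144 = 5.84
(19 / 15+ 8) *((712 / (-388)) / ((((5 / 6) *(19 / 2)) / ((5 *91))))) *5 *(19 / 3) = -9006088 / 291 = -30948.76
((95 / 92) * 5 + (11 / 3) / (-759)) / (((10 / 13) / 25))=277615 / 1656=167.64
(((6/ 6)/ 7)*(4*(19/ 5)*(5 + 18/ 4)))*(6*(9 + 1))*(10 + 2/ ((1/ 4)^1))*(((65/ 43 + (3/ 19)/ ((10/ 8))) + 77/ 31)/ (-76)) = -56372328/ 46655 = -1208.28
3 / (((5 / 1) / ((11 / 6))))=11 / 10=1.10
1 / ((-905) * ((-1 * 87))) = 1 / 78735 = 0.00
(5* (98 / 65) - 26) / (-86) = 120 / 559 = 0.21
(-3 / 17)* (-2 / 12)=1 / 34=0.03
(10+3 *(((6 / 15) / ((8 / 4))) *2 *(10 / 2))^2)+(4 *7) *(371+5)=10550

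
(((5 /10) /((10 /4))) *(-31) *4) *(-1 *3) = 372 /5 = 74.40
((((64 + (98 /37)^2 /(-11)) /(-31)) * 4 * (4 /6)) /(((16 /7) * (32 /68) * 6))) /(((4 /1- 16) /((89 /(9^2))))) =2526408913 /32670560736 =0.08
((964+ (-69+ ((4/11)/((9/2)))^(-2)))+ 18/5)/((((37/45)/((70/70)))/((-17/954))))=-5721469/251008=-22.79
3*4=12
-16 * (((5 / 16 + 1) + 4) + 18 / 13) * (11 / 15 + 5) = -119798 / 195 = -614.35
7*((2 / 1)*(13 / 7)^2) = 338 / 7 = 48.29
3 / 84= 1 / 28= 0.04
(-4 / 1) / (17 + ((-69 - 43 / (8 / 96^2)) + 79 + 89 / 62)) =248 / 3069469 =0.00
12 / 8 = 3 / 2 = 1.50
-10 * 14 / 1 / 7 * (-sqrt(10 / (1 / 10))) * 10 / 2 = 1000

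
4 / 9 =0.44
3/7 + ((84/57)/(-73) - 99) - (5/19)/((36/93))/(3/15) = -101.99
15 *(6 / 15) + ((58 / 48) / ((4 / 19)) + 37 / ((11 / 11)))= 4679 / 96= 48.74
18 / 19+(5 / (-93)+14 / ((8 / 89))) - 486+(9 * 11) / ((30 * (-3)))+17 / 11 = -127860839 / 388740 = -328.91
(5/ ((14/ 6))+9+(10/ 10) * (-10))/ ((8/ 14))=2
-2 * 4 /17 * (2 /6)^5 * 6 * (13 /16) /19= -0.00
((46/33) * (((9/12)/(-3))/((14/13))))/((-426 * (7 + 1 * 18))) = 299/9840600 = 0.00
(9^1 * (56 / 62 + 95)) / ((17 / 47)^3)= 2777992011 / 152303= 18239.90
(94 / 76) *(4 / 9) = 94 / 171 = 0.55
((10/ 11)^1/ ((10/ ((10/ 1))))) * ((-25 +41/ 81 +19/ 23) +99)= 68.48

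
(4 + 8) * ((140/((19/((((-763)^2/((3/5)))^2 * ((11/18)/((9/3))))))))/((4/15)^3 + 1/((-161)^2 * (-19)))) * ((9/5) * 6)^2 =3287584304008713143820000/31516561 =104312913582440455.47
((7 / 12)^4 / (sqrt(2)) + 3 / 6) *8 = 2401 *sqrt(2) / 5184 + 4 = 4.66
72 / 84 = 6 / 7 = 0.86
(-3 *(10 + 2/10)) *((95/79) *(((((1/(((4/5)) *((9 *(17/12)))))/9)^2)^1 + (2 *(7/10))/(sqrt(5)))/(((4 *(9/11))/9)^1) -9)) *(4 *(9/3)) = 144100579/36261 -671517 *sqrt(5)/1975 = 3213.70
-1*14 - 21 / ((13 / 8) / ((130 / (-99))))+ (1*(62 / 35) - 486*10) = -5607824 / 1155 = -4855.26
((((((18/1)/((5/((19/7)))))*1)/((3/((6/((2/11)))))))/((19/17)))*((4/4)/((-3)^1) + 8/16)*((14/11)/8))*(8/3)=34/5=6.80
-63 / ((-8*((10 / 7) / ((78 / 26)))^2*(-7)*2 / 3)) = -11907 / 1600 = -7.44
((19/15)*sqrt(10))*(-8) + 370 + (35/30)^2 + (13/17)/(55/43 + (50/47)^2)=4006833427/10780380 - 152*sqrt(10)/15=339.63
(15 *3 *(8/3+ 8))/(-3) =-160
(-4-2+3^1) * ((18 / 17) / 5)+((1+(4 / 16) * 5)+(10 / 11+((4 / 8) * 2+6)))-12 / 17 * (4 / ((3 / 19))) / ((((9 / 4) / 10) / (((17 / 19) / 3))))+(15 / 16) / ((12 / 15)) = -21016817 / 1615680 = -13.01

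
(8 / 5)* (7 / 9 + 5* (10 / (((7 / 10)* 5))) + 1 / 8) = 1531 / 63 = 24.30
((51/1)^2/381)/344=867/43688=0.02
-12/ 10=-6/ 5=-1.20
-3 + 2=-1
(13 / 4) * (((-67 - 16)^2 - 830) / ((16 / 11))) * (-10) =-4332185 / 32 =-135380.78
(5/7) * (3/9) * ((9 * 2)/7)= 0.61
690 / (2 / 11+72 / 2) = 19.07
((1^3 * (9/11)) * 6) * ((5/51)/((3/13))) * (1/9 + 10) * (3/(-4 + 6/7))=-41405/2057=-20.13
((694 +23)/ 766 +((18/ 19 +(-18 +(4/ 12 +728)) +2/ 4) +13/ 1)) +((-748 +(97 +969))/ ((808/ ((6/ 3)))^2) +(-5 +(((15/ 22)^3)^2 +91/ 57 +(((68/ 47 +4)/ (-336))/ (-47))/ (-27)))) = 7615477026548298837861979/ 10541683723864943289024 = 722.42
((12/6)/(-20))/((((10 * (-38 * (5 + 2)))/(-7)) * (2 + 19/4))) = -1/25650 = -0.00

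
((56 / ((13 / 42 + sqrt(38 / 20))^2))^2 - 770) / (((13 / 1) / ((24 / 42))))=22878867869526124360 / 833588286662270893 - 206129975017881600 * sqrt(190) / 64122175897097761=-16.86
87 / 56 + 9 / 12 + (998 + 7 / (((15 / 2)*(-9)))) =7561511 / 7560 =1000.20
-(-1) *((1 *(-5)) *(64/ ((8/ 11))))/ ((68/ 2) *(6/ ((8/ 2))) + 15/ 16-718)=7040/ 10657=0.66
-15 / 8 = -1.88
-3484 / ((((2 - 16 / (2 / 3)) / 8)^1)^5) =3567616 / 161051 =22.15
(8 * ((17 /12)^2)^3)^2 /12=582622237229761 /1671768834048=348.51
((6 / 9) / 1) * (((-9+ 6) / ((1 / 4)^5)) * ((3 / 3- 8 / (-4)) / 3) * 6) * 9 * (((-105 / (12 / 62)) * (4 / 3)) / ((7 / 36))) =411402240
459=459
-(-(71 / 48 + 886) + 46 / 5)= 210787 / 240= 878.28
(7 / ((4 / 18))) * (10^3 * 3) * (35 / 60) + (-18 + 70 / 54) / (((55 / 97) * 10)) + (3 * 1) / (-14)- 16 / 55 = 55121.55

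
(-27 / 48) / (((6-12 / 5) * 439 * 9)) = -5 / 126432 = -0.00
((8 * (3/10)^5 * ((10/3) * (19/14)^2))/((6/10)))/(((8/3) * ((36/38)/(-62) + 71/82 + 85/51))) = 2118422727/71487668000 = 0.03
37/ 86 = 0.43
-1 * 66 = -66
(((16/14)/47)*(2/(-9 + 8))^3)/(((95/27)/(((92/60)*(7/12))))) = -1104/22325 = -0.05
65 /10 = 13 /2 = 6.50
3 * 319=957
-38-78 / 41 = -1636 / 41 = -39.90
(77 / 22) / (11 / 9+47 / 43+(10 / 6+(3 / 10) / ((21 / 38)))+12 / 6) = 94815 / 176756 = 0.54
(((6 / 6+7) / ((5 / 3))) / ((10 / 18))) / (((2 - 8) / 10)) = -72 / 5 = -14.40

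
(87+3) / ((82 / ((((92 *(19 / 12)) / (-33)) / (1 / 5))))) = -10925 / 451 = -24.22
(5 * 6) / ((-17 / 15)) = -450 / 17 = -26.47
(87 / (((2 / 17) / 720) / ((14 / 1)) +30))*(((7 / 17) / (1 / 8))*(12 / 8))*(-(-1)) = 36832320 / 2570401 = 14.33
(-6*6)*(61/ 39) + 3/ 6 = -1451/ 26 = -55.81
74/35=2.11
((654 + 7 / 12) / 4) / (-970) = -1571 / 9312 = -0.17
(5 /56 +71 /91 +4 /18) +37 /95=921959 /622440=1.48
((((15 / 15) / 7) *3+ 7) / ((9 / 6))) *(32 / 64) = 2.48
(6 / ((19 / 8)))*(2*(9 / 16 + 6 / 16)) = 90 / 19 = 4.74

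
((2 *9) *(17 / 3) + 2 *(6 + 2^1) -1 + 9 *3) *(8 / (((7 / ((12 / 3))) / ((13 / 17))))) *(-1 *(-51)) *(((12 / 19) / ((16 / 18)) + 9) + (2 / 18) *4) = 34674432 / 133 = 260710.02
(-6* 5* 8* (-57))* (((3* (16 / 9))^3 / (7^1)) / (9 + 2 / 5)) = 31129600 / 987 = 31539.61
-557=-557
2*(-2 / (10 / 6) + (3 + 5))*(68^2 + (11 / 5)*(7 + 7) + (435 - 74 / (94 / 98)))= 68172.05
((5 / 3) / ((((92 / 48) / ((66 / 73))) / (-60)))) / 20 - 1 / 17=-68999 / 28543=-2.42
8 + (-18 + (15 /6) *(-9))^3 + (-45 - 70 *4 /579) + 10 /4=-307866383 /4632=-66465.11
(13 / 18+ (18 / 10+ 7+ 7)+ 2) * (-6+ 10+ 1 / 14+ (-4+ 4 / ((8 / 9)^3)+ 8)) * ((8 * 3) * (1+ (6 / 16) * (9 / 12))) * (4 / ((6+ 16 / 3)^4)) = 4552525323 / 2394714112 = 1.90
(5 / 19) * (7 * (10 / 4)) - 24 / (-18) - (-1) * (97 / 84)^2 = 7.27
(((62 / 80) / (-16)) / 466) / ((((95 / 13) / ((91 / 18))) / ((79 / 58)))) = -2897167 / 29579443200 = -0.00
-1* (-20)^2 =-400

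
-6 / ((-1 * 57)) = 2 / 19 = 0.11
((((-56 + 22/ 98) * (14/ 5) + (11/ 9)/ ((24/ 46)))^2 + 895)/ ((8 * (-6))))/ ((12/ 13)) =-4561686580477/ 8230118400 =-554.27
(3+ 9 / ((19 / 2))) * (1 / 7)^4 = 75 / 45619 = 0.00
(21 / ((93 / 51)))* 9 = 3213 / 31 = 103.65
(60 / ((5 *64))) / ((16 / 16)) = 3 / 16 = 0.19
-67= -67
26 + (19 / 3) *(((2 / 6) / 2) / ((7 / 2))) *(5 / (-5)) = 1619 / 63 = 25.70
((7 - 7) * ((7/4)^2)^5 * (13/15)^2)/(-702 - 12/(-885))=0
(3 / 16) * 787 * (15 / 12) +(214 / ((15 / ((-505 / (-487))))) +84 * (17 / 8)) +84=43175201 / 93504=461.75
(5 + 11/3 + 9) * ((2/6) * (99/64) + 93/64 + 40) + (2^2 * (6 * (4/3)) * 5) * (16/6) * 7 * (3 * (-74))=-63580661/96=-662298.55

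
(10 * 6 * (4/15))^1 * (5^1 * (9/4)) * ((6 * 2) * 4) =8640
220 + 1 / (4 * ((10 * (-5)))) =43999 / 200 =220.00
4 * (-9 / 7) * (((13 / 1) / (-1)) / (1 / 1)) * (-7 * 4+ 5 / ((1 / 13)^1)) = 17316 / 7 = 2473.71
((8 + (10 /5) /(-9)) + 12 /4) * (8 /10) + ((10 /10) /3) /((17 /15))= 6821 /765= 8.92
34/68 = 1/2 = 0.50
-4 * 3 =-12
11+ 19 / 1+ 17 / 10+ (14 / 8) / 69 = 43781 / 1380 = 31.73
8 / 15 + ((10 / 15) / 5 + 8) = 26 / 3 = 8.67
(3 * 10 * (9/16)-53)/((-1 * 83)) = 289/664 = 0.44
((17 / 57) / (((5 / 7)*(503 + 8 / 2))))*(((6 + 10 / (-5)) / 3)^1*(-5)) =-476 / 86697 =-0.01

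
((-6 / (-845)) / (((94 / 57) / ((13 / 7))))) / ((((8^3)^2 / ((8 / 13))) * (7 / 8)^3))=171 / 6102765760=0.00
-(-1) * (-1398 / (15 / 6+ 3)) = -2796 / 11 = -254.18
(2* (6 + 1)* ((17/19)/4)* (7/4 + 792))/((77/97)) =5235575/1672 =3131.32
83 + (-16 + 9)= 76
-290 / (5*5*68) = -29 / 170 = -0.17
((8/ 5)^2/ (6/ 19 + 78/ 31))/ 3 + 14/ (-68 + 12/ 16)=783656/ 8412975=0.09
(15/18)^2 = 25/36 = 0.69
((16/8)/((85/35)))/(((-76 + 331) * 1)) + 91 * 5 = 1972439/4335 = 455.00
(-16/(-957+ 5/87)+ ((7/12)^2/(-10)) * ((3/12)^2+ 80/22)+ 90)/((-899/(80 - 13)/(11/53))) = -21179677167463/15232524817920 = -1.39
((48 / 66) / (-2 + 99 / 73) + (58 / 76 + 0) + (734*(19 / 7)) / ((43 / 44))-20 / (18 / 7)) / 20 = 21612774125 / 212884056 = 101.52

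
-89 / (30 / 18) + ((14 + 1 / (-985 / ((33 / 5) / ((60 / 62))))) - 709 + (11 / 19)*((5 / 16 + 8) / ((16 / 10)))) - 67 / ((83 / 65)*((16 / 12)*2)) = -200155943917 / 261616000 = -765.08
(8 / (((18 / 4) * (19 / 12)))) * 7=448 / 57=7.86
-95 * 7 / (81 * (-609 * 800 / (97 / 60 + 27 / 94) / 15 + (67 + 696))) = 510055 / 1012465899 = 0.00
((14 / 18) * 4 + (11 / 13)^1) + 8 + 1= 1516 / 117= 12.96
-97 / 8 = -12.12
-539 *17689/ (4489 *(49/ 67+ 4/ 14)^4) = -102762299197019/ 51769445841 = -1985.00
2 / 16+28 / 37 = 261 / 296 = 0.88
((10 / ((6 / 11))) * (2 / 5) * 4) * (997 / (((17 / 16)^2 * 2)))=11230208 / 867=12952.95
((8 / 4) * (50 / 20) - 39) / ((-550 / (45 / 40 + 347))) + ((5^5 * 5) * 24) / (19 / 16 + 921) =555943019 / 1298440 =428.16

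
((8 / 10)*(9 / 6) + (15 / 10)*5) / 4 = 87 / 40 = 2.18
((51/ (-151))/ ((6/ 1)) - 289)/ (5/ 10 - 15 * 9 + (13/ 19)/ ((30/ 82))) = 1463475/ 671497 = 2.18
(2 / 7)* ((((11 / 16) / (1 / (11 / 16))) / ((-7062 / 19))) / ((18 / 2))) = -209 / 5177088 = -0.00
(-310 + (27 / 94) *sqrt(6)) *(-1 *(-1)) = -310 + 27 *sqrt(6) / 94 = -309.30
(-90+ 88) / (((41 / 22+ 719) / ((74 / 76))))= -0.00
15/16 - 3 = -33/16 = -2.06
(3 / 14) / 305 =3 / 4270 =0.00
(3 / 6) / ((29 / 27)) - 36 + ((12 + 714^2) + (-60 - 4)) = 29563091 / 58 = 509708.47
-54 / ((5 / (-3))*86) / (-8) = -81 / 1720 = -0.05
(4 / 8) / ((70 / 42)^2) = 9 / 50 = 0.18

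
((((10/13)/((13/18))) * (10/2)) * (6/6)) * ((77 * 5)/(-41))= -346500/6929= -50.01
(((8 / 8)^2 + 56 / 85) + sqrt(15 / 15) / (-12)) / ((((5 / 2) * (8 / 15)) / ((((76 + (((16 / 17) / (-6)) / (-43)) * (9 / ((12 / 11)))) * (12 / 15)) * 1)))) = 44656923 / 621350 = 71.87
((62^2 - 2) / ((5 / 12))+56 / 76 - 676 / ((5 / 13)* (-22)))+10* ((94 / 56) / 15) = 408288779 / 43890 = 9302.55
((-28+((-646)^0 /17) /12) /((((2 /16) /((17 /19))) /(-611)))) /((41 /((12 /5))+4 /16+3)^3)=62809578 /4312639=14.56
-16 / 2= -8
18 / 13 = 1.38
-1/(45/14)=-14/45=-0.31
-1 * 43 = -43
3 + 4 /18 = 29 /9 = 3.22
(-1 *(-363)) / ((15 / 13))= 1573 / 5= 314.60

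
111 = 111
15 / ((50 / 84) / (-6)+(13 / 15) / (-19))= -359100 / 3467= -103.58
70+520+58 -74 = 574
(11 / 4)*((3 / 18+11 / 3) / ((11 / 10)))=115 / 12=9.58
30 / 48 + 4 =37 / 8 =4.62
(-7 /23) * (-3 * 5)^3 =23625 /23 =1027.17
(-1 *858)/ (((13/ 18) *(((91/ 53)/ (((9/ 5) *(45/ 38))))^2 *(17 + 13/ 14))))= -10947330306/ 107192813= -102.13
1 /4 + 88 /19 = 371 /76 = 4.88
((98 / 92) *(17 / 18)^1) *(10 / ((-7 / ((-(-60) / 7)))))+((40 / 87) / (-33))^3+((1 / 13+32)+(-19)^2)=2694138348896980 / 7075722070989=380.76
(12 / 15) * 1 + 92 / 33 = 592 / 165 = 3.59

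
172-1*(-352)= 524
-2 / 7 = -0.29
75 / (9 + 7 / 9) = 675 / 88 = 7.67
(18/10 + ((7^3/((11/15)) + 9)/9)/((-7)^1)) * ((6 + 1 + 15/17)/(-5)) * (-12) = -3570296/32725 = -109.10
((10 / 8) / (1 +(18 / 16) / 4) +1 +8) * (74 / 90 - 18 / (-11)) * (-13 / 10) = -6470789 / 202950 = -31.88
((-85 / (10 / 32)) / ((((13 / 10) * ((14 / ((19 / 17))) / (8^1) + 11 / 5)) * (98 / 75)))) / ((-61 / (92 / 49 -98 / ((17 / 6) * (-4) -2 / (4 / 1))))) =456644480000 / 64482530931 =7.08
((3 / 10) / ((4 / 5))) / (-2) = -3 / 16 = -0.19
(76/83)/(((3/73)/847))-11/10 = 46988821/2490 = 18871.01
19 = 19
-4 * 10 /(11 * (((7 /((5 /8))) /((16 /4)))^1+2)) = -25 /33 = -0.76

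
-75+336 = 261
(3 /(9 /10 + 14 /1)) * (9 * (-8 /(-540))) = 4 /149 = 0.03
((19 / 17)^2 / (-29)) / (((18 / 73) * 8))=-0.02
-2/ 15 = -0.13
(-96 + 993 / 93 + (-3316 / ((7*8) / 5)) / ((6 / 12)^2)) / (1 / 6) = -1653030 / 217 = -7617.65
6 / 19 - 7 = -127 / 19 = -6.68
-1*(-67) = 67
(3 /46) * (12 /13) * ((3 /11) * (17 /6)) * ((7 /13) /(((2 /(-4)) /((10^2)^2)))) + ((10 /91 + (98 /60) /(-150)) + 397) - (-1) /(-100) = -69956232803 /673422750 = -103.88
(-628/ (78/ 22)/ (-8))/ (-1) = -1727/ 78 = -22.14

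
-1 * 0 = 0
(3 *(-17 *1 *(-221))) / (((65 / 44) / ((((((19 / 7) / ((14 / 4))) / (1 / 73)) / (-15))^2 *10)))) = 195701172832 / 180075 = 1086775.91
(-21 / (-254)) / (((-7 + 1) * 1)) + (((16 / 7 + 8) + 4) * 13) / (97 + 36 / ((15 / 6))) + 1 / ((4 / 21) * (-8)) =1.00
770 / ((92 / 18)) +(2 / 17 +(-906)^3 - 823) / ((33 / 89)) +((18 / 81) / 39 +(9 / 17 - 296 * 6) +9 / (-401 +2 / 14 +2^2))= -2803812953772794677 / 1397936826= -2005679299.40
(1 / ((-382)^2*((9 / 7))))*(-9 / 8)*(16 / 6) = -7 / 437772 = -0.00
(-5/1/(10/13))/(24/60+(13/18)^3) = -8.37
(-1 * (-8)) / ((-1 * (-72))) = 1 / 9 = 0.11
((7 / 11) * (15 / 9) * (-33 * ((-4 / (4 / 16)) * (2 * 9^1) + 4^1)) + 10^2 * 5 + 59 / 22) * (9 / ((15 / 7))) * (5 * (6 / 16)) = 14473557 / 176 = 82236.12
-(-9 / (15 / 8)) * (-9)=-216 / 5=-43.20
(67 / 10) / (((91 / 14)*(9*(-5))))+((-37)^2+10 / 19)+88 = 81000752 / 55575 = 1457.50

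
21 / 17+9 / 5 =3.04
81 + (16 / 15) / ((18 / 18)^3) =1231 / 15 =82.07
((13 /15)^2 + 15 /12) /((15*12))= 1801 /162000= 0.01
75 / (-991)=-75 / 991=-0.08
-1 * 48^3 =-110592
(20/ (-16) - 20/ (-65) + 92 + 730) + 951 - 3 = 91991/ 52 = 1769.06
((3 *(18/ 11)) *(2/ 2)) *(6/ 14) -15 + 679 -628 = 2934/ 77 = 38.10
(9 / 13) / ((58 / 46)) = 207 / 377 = 0.55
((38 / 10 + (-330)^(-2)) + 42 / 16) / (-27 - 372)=-1399367 / 86902200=-0.02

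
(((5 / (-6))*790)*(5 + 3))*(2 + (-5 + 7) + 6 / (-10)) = -53720 / 3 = -17906.67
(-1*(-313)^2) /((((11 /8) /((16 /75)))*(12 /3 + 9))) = -12540032 /10725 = -1169.23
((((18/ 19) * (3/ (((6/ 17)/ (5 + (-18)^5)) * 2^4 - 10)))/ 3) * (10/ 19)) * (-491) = 1419496412490/ 57981257983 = 24.48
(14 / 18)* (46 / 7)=46 / 9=5.11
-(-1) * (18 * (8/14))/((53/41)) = 2952/371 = 7.96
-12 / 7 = -1.71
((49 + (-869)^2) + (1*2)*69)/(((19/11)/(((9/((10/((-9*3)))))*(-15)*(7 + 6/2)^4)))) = 30285678060000/19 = 1593983055789.47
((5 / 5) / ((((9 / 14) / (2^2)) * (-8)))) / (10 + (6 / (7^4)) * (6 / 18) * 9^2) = -16807 / 217548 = -0.08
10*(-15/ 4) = -37.50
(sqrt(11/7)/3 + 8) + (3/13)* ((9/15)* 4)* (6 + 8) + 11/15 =sqrt(77)/21 + 643/39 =16.91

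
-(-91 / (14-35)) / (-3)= 13 / 9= 1.44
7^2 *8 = 392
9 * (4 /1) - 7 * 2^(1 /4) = 36 - 7 * 2^(1 /4) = 27.68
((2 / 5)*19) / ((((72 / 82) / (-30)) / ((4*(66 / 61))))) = -68552 / 61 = -1123.80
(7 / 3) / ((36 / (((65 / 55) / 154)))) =13 / 26136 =0.00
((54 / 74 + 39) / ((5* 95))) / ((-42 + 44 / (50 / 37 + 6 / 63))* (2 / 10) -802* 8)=-82614 / 6339467705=-0.00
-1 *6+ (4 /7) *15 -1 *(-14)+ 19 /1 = 249 /7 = 35.57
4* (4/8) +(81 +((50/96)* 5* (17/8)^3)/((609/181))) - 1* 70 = 305724817/14966784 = 20.43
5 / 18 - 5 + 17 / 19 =-1309 / 342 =-3.83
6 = 6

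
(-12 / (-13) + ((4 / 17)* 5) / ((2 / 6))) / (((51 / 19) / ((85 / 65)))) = 6232 / 2873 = 2.17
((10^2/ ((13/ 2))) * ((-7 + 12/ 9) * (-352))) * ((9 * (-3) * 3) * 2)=-64627200/ 13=-4971323.08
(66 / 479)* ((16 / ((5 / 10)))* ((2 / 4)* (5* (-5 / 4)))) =-6600 / 479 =-13.78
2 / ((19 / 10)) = 20 / 19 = 1.05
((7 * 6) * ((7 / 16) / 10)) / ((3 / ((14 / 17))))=343 / 680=0.50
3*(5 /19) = 0.79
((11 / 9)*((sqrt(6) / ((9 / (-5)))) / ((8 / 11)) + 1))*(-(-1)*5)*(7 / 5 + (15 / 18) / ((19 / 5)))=10153 / 1026 - 558415*sqrt(6) / 73872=-8.62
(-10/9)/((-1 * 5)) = 0.22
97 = 97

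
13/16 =0.81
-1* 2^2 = -4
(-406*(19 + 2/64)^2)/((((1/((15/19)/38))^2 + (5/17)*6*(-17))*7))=-2419998525/263441408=-9.19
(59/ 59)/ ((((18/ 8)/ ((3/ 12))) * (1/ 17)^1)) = 17/ 9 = 1.89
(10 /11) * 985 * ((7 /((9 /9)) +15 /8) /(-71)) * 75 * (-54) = 9973125 /22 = 453323.86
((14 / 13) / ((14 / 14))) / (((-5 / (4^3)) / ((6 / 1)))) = -82.71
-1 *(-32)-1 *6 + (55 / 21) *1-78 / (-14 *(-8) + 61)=102335 / 3633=28.17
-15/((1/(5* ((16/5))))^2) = -3840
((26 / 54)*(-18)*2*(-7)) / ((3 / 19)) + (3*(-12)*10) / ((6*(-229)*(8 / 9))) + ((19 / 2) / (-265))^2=445050698371 / 578934900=768.74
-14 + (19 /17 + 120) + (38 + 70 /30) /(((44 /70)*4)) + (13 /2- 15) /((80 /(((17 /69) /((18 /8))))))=26001401 /211140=123.15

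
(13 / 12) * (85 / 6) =1105 / 72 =15.35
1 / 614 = 0.00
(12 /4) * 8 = 24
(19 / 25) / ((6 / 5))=0.63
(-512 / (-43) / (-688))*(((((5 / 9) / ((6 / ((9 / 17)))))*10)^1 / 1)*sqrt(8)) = -1600*sqrt(2) / 94299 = -0.02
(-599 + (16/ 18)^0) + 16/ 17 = -597.06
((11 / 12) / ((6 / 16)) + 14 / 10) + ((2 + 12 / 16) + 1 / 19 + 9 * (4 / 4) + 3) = 63773 / 3420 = 18.65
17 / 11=1.55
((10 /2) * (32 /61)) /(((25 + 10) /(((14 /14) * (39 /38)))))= 624 /8113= 0.08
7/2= 3.50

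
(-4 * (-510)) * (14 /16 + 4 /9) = 8075 /3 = 2691.67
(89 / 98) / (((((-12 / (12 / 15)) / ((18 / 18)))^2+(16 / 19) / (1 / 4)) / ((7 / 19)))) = 89 / 60746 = 0.00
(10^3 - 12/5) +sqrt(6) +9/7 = sqrt(6) +34961/35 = 1001.34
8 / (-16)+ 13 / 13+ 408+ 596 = 2009 / 2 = 1004.50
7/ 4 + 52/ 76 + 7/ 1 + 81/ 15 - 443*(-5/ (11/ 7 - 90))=-2402597/ 235220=-10.21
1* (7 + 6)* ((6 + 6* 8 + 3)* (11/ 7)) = 8151/ 7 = 1164.43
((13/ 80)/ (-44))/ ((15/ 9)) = -39/ 17600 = -0.00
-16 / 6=-8 / 3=-2.67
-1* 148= -148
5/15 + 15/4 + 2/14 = 4.23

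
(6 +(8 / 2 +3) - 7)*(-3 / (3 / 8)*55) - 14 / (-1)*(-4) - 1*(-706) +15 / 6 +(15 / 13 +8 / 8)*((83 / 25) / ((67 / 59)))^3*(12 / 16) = -237910437615159 / 122184968750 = -1947.13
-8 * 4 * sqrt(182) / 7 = -32 * sqrt(182) / 7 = -61.67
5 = 5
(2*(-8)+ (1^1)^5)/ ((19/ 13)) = -195/ 19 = -10.26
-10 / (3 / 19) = -190 / 3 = -63.33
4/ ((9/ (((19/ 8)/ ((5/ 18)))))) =19/ 5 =3.80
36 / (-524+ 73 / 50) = -200 / 2903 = -0.07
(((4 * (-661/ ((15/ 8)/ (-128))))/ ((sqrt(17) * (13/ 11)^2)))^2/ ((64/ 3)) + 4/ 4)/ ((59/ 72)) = 40246195518942216/ 716167075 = 56196657.07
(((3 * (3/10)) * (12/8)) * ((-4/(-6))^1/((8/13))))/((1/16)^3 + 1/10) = 29952/2053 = 14.59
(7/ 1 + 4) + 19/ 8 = 107/ 8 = 13.38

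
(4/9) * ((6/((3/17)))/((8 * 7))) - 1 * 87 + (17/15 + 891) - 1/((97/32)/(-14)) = 810.02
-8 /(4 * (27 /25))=-50 /27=-1.85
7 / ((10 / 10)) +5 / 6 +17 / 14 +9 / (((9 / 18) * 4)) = 569 / 42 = 13.55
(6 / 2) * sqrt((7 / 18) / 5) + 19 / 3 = sqrt(70) / 10 + 19 / 3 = 7.17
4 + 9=13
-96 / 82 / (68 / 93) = -1116 / 697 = -1.60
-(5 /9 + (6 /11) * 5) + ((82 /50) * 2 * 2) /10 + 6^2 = 33.37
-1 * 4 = -4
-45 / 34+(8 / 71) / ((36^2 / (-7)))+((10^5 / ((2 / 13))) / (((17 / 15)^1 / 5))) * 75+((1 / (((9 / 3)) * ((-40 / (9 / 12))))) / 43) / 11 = 1591330445202596473 / 7399006560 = 215073528.09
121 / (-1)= -121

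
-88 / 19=-4.63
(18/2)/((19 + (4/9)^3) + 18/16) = 52488/117881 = 0.45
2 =2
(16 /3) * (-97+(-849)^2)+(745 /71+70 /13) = 10643400637 /2769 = 3843770.54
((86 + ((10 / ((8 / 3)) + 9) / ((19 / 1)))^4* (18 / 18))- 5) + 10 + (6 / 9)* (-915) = -17308204143 / 33362176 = -518.80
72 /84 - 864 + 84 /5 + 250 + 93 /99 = -687691 /1155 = -595.40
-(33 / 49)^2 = -1089 / 2401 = -0.45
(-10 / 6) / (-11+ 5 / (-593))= 2965 / 19584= 0.15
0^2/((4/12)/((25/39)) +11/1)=0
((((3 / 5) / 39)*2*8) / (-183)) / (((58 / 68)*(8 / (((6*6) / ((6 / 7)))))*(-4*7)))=34 / 114985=0.00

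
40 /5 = 8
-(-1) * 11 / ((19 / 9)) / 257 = 99 / 4883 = 0.02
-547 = -547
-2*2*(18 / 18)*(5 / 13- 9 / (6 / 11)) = 838 / 13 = 64.46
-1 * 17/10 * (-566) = 4811/5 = 962.20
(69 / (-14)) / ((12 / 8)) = -23 / 7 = -3.29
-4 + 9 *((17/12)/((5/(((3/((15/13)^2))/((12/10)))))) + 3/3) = 5873/600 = 9.79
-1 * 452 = -452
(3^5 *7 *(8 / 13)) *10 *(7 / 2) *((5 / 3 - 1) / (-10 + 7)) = -105840 / 13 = -8141.54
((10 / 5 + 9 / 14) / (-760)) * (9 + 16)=-185 / 2128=-0.09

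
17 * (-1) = -17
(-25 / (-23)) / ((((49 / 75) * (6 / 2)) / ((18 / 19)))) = 11250 / 21413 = 0.53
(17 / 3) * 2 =34 / 3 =11.33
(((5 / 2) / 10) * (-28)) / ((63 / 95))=-95 / 9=-10.56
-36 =-36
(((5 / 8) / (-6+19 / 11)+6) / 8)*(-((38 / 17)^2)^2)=-286836521 / 15701948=-18.27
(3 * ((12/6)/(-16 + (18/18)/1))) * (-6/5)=12/25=0.48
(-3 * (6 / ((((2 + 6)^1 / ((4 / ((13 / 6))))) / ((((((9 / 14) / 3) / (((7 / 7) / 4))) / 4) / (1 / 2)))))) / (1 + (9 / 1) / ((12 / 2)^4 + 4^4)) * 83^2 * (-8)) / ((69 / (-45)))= -207847192320 / 3267173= -63616.83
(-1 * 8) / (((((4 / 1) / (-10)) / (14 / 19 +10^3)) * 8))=2501.84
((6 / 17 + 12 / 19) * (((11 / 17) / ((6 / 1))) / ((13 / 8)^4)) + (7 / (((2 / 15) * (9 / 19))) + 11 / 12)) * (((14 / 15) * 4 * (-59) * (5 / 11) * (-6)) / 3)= 115824808362788 / 5175338883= 22380.14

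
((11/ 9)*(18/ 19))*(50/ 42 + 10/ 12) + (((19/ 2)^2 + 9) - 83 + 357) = 375.59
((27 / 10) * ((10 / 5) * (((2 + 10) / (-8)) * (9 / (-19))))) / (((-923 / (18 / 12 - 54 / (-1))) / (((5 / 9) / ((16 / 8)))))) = -0.06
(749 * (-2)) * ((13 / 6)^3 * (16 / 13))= -506324 / 27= -18752.74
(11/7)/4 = 11/28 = 0.39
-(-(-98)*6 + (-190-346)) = -52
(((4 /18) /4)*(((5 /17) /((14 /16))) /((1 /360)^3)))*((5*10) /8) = 648000000 /119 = 5445378.15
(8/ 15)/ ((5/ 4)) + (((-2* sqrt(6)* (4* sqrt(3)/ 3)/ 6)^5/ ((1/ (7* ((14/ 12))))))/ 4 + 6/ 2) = 257/ 75 - 25088* sqrt(2)/ 729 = -45.24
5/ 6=0.83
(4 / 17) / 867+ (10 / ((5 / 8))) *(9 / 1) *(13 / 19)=27591484 / 280041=98.53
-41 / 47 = -0.87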